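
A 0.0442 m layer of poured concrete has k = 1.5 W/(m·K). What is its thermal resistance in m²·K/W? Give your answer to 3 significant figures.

0.0295 m²·K/W

R = L/k = 0.0442/1.5 = 0.02947 m²·K/W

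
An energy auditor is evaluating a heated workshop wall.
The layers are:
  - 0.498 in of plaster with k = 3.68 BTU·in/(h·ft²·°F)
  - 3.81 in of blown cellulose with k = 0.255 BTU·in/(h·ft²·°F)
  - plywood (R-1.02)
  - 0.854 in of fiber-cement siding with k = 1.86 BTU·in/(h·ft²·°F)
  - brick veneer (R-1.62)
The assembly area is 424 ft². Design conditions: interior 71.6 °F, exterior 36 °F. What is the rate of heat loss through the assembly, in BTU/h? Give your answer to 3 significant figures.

0.498/3.68 = 0.1353
3.81/0.255 = 14.94
0.854/1.86 = 0.4591
R_total = 0.1353 + 14.94 + 1.02 + 0.4591 + 1.62 = 18.18 ft²·°F·h/BTU
Q = A·ΔT/R = 424 × (71.6 − 36) / 18.18 = 830.5 BTU/h

830 BTU/h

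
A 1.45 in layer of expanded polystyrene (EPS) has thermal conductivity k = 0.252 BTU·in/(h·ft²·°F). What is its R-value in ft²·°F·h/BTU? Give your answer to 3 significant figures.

5.75 ft²·°F·h/BTU

R = L/k = 1.45/0.252 = 5.754 ft²·°F·h/BTU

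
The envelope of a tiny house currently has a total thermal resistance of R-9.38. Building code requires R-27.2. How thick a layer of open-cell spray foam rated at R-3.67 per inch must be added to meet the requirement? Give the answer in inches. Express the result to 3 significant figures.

4.86 in

ΔR = 27.2 − 9.38 = 17.82 ft²·°F·h/BTU
L = ΔR / (R/in) = 17.82/3.67 = 4.856 in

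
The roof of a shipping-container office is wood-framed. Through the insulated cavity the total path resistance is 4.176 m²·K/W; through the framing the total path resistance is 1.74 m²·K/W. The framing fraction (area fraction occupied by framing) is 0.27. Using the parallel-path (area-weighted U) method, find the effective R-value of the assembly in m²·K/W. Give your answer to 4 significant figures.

3.030 m²·K/W

U_eff = 0.73/4.176 + 0.27/1.74 = 0.17481 + 0.15517 = 0.32998
R_eff = 1/U_eff = 3.0305 m²·K/W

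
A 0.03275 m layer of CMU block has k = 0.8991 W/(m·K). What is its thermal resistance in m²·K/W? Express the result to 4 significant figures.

0.03643 m²·K/W

R = L/k = 0.03275/0.8991 = 0.036425 m²·K/W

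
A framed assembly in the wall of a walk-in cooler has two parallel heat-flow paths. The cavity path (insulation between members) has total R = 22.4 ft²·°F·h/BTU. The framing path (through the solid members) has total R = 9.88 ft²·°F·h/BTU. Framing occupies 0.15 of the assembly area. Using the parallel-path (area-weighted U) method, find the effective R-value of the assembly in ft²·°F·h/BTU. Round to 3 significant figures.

U_eff = 0.85/22.4 + 0.15/9.88 = 0.03795 + 0.01518 = 0.05313
R_eff = 1/U_eff = 18.82 ft²·°F·h/BTU

18.8 ft²·°F·h/BTU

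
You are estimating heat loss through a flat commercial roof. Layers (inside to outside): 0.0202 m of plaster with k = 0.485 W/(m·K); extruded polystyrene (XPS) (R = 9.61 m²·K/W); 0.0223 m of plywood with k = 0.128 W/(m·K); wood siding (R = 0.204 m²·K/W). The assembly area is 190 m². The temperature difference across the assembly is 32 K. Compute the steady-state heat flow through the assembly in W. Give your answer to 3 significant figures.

0.0202/0.485 = 0.04165
0.0223/0.128 = 0.1742
R_total = 0.04165 + 9.61 + 0.1742 + 0.204 = 10.03 m²·K/W
Q = A·ΔT/R = 190 × 32 / 10.03 = 606.2 W

606 W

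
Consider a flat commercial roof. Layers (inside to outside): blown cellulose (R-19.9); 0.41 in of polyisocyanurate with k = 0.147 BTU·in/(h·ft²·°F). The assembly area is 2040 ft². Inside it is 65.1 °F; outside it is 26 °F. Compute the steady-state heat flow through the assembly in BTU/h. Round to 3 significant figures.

0.41/0.147 = 2.789
R_total = 19.9 + 2.789 = 22.69 ft²·°F·h/BTU
Q = A·ΔT/R = 2040 × (65.1 − 26) / 22.69 = 3516 BTU/h

3520 BTU/h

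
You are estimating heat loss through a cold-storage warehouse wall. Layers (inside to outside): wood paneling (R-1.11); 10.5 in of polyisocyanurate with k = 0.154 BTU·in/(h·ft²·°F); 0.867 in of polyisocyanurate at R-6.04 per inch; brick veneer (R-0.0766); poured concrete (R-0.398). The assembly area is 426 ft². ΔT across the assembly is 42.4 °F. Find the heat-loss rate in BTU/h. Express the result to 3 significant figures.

10.5/0.154 = 68.18
0.867 × 6.04 = 5.237
R_total = 1.11 + 68.18 + 5.237 + 0.0766 + 0.398 = 75 ft²·°F·h/BTU
Q = A·ΔT/R = 426 × 42.4 / 75 = 240.8 BTU/h

241 BTU/h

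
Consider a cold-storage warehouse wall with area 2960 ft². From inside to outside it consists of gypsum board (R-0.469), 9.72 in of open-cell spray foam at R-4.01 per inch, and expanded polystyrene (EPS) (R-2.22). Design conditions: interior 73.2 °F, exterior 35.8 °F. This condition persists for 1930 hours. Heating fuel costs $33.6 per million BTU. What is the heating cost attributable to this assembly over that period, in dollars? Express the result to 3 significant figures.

9.72 × 4.01 = 38.98
R_total = 0.469 + 38.98 + 2.22 = 41.67 ft²·°F·h/BTU
Q = 2960 × (73.2 − 35.8) / 41.67 = 2657 BTU/h
E = 2657 × 1930 = 5128000 BTU
Cost = 5128000/10⁶ × 33.6 = $172.3

172 dollars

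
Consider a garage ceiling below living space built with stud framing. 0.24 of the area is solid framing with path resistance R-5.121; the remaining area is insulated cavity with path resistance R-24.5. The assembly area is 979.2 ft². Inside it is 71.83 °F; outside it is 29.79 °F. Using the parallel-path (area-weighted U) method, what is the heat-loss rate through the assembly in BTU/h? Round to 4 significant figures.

U_eff = 0.76/24.5 + 0.24/5.121 = 0.03102 + 0.046866 = 0.077886
R_eff = 1/U_eff = 12.839 ft²·°F·h/BTU
Q = 979.2 × (71.83 − 29.79) / 12.839 = 3206.2 BTU/h

3206 BTU/h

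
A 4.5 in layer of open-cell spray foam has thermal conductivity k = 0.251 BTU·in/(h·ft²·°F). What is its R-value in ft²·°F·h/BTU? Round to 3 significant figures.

R = L/k = 4.5/0.251 = 17.93 ft²·°F·h/BTU

17.9 ft²·°F·h/BTU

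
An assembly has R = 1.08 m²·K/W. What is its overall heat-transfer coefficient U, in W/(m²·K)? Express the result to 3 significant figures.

0.926 W/(m²·K)

U = 1/R = 1/1.08 = 0.9259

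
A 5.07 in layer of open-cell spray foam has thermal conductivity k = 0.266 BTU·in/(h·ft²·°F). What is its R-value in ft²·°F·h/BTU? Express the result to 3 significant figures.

19.1 ft²·°F·h/BTU

R = L/k = 5.07/0.266 = 19.06 ft²·°F·h/BTU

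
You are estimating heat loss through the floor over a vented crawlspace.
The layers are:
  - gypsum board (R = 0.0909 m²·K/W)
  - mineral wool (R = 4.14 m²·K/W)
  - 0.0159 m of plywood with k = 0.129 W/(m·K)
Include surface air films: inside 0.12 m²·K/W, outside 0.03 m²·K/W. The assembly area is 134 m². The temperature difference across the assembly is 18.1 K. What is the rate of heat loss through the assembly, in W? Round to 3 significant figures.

538 W

0.0159/0.129 = 0.1233
R_total = 0.12 + 0.0909 + 4.14 + 0.1233 + 0.03 = 4.504 m²·K/W
Q = A·ΔT/R = 134 × 18.1 / 4.504 = 538.5 W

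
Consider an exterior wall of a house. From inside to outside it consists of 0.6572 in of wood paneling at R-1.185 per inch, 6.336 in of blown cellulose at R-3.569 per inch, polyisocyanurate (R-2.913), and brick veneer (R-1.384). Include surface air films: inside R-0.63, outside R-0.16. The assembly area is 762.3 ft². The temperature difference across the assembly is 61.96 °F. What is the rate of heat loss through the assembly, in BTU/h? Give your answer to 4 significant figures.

0.6572 × 1.185 = 0.77878
6.336 × 3.569 = 22.613
R_total = 0.63 + 0.77878 + 22.613 + 2.913 + 1.384 + 0.16 = 28.479 ft²·°F·h/BTU
Q = A·ΔT/R = 762.3 × 61.96 / 28.479 = 1658.5 BTU/h

1658 BTU/h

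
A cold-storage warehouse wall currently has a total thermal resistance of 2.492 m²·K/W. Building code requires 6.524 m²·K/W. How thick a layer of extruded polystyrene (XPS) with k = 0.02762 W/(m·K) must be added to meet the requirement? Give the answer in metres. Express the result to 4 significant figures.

0.1114 m

ΔR = 6.524 − 2.492 = 4.032 m²·K/W
L = ΔR × k = 4.032 × 0.02762 = 0.11136 m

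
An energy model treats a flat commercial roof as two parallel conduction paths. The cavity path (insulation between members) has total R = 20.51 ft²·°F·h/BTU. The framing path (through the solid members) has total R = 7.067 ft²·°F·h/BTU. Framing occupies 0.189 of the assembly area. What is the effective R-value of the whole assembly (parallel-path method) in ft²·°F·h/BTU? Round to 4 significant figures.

U_eff = 0.811/20.51 + 0.189/7.067 = 0.039542 + 0.026744 = 0.066286
R_eff = 1/U_eff = 15.086 ft²·°F·h/BTU

15.09 ft²·°F·h/BTU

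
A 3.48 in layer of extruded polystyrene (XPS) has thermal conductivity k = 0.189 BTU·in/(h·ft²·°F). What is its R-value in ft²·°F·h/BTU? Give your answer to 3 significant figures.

18.4 ft²·°F·h/BTU

R = L/k = 3.48/0.189 = 18.41 ft²·°F·h/BTU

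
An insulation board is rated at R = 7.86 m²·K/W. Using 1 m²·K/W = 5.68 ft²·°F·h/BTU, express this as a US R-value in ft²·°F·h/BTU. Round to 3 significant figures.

44.6 ft²·°F·h/BTU

R_US = 7.86 × 5.68 = 44.64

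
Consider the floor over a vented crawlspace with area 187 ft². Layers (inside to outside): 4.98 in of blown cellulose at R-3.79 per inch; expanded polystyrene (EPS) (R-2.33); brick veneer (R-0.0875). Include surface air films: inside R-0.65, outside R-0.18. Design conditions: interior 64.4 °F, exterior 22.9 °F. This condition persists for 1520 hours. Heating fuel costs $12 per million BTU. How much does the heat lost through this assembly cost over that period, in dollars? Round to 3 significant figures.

4.98 × 3.79 = 18.87
R_total = 0.65 + 18.87 + 2.33 + 0.0875 + 0.18 = 22.12 ft²·°F·h/BTU
Q = 187 × (64.4 − 22.9) / 22.12 = 350.8 BTU/h
E = 350.8 × 1520 = 533200 BTU
Cost = 533200/10⁶ × 12 = $6.399

6.40 dollars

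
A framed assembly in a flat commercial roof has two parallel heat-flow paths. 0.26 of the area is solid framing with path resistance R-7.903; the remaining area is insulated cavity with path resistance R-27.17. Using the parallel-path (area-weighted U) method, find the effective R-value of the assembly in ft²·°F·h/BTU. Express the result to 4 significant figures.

U_eff = 0.74/27.17 + 0.26/7.903 = 0.027236 + 0.032899 = 0.060135
R_eff = 1/U_eff = 16.629 ft²·°F·h/BTU

16.63 ft²·°F·h/BTU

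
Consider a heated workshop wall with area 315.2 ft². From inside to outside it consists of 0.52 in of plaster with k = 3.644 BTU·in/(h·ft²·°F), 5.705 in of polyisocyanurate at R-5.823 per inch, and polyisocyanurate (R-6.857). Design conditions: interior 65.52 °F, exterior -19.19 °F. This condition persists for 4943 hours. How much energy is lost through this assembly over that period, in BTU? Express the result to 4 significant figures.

3281000 BTU

0.52/3.644 = 0.1427
5.705 × 5.823 = 33.22
R_total = 0.1427 + 33.22 + 6.857 = 40.22 ft²·°F·h/BTU
Q = 315.2 × (65.52 − (-19.19)) / 40.22 = 663.86 BTU/h
E = 663.86 × 4943 = 3281500 BTU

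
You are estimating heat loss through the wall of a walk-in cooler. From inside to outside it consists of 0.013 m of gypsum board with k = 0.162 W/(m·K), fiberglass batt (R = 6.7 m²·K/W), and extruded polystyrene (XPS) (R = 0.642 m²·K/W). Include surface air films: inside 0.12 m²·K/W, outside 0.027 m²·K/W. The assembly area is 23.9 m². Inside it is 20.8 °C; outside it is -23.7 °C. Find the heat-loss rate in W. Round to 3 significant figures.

0.013/0.162 = 0.08025
R_total = 0.12 + 0.08025 + 6.7 + 0.642 + 0.027 = 7.569 m²·K/W
Q = A·ΔT/R = 23.9 × (20.8 − (-23.7)) / 7.569 = 140.5 W

141 W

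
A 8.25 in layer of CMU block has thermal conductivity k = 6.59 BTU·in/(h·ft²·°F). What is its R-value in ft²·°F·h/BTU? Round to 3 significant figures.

R = L/k = 8.25/6.59 = 1.252 ft²·°F·h/BTU

1.25 ft²·°F·h/BTU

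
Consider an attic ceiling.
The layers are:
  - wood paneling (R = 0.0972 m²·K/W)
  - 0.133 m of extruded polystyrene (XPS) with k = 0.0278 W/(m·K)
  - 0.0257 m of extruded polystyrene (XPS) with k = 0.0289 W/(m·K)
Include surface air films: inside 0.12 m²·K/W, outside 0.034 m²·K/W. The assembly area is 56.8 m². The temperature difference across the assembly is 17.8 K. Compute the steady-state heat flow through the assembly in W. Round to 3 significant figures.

171 W

0.133/0.0278 = 4.784
0.0257/0.0289 = 0.8893
R_total = 0.12 + 0.0972 + 4.784 + 0.8893 + 0.034 = 5.925 m²·K/W
Q = A·ΔT/R = 56.8 × 17.8 / 5.925 = 170.6 W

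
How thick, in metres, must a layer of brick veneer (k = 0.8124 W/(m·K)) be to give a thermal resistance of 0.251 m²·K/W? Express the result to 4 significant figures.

0.2039 m

L = R·k = 0.251 × 0.8124 = 0.20391 m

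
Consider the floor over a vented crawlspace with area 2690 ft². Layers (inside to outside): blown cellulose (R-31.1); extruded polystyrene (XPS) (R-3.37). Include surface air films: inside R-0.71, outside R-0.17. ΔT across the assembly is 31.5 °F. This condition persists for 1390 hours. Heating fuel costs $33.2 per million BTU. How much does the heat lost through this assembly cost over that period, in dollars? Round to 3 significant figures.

111 dollars

R_total = 0.71 + 31.1 + 3.37 + 0.17 = 35.35 ft²·°F·h/BTU
Q = 2690 × 31.5 / 35.35 = 2397 BTU/h
E = 2397 × 1390 = 3332000 BTU
Cost = 3332000/10⁶ × 33.2 = $110.6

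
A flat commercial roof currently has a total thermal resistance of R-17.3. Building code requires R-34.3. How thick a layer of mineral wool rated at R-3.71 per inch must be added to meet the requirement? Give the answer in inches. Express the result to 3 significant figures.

ΔR = 34.3 − 17.3 = 17 ft²·°F·h/BTU
L = ΔR / (R/in) = 17/3.71 = 4.582 in

4.58 in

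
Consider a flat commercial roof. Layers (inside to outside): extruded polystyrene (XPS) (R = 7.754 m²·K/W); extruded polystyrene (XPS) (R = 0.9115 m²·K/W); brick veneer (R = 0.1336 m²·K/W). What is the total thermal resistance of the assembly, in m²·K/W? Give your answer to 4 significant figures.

R_total = 7.754 + 0.9115 + 0.1336 = 8.7991 m²·K/W

8.799 m²·K/W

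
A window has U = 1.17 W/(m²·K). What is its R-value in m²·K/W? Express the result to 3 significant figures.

R = 1/U = 1/1.17 = 0.8547

0.855 m²·K/W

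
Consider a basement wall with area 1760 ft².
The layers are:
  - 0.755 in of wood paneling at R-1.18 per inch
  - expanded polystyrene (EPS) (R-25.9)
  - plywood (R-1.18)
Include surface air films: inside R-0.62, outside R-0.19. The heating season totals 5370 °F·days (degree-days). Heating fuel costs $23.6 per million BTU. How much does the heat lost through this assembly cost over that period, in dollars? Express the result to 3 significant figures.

0.755 × 1.18 = 0.8909
R_total = 0.62 + 0.8909 + 25.9 + 1.18 + 0.19 = 28.78 ft²·°F·h/BTU
E = A × HDD × 24 / R = 1760 × 5370 × 24 / 28.78 = 7881000 BTU
Cost = 7881000/10⁶ × 23.6 = $186

186 dollars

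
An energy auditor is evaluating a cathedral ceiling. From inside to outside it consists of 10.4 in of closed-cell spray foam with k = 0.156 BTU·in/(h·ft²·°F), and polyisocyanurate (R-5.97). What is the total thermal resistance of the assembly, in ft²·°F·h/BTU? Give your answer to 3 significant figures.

10.4/0.156 = 66.67
R_total = 66.67 + 5.97 = 72.64 ft²·°F·h/BTU

72.6 ft²·°F·h/BTU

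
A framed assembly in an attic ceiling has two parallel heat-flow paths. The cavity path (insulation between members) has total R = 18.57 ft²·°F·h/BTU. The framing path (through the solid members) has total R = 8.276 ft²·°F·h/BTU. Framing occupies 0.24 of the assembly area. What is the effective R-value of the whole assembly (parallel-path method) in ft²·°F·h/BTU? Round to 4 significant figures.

14.30 ft²·°F·h/BTU

U_eff = 0.76/18.57 + 0.24/8.276 = 0.040926 + 0.029 = 0.069926
R_eff = 1/U_eff = 14.301 ft²·°F·h/BTU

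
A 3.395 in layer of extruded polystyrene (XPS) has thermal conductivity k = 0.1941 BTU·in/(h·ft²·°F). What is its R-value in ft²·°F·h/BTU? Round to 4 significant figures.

17.49 ft²·°F·h/BTU

R = L/k = 3.395/0.1941 = 17.491 ft²·°F·h/BTU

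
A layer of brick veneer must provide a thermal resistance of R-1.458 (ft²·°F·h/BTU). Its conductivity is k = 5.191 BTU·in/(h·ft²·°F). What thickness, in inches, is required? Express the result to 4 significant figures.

L = R × k = 1.458 × 5.191 = 7.5685 in

7.568 in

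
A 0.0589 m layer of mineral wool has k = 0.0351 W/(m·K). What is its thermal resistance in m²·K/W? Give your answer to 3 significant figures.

R = L/k = 0.0589/0.0351 = 1.678 m²·K/W

1.68 m²·K/W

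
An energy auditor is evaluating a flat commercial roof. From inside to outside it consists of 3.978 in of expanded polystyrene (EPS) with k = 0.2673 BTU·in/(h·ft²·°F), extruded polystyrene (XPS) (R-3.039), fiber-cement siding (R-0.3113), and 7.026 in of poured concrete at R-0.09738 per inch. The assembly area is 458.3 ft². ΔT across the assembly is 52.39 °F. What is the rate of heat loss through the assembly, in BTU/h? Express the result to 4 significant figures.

1269 BTU/h

3.978/0.2673 = 14.882
7.026 × 0.09738 = 0.68419
R_total = 14.882 + 3.039 + 0.3113 + 0.68419 = 18.917 ft²·°F·h/BTU
Q = A·ΔT/R = 458.3 × 52.39 / 18.917 = 1269.3 BTU/h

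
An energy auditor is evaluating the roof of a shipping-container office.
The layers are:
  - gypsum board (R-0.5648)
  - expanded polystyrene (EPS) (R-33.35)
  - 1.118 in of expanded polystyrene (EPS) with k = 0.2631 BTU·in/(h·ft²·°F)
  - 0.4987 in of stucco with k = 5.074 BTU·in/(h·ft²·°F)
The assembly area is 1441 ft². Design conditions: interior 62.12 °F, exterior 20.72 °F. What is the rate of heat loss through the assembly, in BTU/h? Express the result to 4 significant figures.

1559 BTU/h

1.118/0.2631 = 4.2493
0.4987/5.074 = 0.098285
R_total = 0.5648 + 33.35 + 4.2493 + 0.098285 = 38.262 ft²·°F·h/BTU
Q = A·ΔT/R = 1441 × (62.12 − 20.72) / 38.262 = 1559.2 BTU/h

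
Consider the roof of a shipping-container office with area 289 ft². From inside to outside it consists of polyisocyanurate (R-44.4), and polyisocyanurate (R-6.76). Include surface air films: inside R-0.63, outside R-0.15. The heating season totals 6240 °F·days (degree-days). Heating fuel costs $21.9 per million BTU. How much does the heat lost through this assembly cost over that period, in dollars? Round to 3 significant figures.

18.2 dollars

R_total = 0.63 + 44.4 + 6.76 + 0.15 = 51.94 ft²·°F·h/BTU
E = A × HDD × 24 / R = 289 × 6240 × 24 / 51.94 = 833300 BTU
Cost = 833300/10⁶ × 21.9 = $18.25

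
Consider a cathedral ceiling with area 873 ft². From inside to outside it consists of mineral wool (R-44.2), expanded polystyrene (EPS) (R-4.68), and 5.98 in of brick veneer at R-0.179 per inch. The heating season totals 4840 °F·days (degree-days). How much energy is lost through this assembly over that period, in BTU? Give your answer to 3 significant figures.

5.98 × 0.179 = 1.07
R_total = 44.2 + 4.68 + 1.07 = 49.95 ft²·°F·h/BTU
E = A × HDD × 24 / R = 873 × 4840 × 24 / 49.95 = 2030000 BTU

2030000 BTU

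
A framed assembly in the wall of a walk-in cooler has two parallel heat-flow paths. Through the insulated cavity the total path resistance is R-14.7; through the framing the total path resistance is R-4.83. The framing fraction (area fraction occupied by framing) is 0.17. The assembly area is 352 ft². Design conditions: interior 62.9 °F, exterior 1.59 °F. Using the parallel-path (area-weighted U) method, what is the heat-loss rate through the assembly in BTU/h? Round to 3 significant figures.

U_eff = 0.83/14.7 + 0.17/4.83 = 0.05646 + 0.0352 = 0.09166
R_eff = 1/U_eff = 10.91 ft²·°F·h/BTU
Q = 352 × (62.9 − 1.59) / 10.91 = 1978 BTU/h

1980 BTU/h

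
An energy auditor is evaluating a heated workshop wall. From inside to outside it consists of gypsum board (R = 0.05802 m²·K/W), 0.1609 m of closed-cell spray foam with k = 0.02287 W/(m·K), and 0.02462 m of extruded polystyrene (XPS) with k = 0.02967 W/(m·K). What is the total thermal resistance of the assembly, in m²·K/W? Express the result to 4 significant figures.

7.923 m²·K/W

0.1609/0.02287 = 7.0354
0.02462/0.02967 = 0.82979
R_total = 0.05802 + 7.0354 + 0.82979 = 7.9232 m²·K/W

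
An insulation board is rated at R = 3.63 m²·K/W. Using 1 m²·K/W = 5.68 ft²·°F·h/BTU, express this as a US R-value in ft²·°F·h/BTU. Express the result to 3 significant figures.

R_US = 3.63 × 5.68 = 20.62

20.6 ft²·°F·h/BTU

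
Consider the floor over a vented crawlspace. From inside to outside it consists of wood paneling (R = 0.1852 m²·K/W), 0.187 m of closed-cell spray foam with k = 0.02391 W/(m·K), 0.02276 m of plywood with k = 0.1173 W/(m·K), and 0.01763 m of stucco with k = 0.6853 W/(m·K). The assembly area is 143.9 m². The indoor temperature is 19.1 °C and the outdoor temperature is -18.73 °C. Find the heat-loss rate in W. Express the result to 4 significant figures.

661.8 W

0.187/0.02391 = 7.821
0.02276/0.1173 = 0.19403
0.01763/0.6853 = 0.025726
R_total = 0.1852 + 7.821 + 0.19403 + 0.025726 = 8.226 m²·K/W
Q = A·ΔT/R = 143.9 × (19.1 − (-18.73)) / 8.226 = 661.78 W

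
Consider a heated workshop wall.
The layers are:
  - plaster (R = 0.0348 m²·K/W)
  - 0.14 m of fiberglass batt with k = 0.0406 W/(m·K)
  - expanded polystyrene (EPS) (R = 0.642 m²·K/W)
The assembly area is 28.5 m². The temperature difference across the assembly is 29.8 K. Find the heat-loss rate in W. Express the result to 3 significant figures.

0.14/0.0406 = 3.448
R_total = 0.0348 + 3.448 + 0.642 = 4.125 m²·K/W
Q = A·ΔT/R = 28.5 × 29.8 / 4.125 = 205.9 W

206 W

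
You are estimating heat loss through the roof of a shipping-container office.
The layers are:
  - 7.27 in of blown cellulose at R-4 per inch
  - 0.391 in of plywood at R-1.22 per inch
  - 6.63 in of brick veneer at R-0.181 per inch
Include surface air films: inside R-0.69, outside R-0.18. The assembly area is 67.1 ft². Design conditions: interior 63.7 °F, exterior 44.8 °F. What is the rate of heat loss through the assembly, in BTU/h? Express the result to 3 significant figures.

40.1 BTU/h

7.27 × 4 = 29.08
0.391 × 1.22 = 0.477
6.63 × 0.181 = 1.2
R_total = 0.69 + 29.08 + 0.477 + 1.2 + 0.18 = 31.63 ft²·°F·h/BTU
Q = A·ΔT/R = 67.1 × (63.7 − 44.8) / 31.63 = 40.1 BTU/h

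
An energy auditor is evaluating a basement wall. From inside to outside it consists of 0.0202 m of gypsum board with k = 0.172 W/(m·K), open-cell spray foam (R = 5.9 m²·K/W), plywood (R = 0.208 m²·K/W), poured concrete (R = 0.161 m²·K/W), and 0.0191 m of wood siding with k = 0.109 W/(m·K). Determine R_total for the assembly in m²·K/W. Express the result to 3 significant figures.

0.0202/0.172 = 0.1174
0.0191/0.109 = 0.1752
R_total = 0.1174 + 5.9 + 0.208 + 0.161 + 0.1752 = 6.562 m²·K/W

6.56 m²·K/W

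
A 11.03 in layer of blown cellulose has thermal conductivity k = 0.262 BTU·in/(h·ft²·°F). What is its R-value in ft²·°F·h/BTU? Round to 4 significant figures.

42.10 ft²·°F·h/BTU

R = L/k = 11.03/0.262 = 42.099 ft²·°F·h/BTU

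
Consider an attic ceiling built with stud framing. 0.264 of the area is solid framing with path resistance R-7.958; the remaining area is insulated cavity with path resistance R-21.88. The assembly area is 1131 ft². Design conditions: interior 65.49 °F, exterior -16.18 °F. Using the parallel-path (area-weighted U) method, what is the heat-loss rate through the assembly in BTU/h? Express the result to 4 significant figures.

U_eff = 0.736/21.88 + 0.264/7.958 = 0.033638 + 0.033174 = 0.066812
R_eff = 1/U_eff = 14.967 ft²·°F·h/BTU
Q = 1131 × (65.49 − (-16.18)) / 14.967 = 6171.4 BTU/h

6171 BTU/h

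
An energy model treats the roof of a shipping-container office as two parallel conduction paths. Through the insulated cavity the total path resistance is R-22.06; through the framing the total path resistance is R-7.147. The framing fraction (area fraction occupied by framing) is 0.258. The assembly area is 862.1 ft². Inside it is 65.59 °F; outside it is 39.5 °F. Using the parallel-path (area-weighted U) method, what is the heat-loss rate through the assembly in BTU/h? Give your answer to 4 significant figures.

1568 BTU/h

U_eff = 0.742/22.06 + 0.258/7.147 = 0.033636 + 0.036099 = 0.069735
R_eff = 1/U_eff = 14.34 ft²·°F·h/BTU
Q = 862.1 × (65.59 − 39.5) / 14.34 = 1568.5 BTU/h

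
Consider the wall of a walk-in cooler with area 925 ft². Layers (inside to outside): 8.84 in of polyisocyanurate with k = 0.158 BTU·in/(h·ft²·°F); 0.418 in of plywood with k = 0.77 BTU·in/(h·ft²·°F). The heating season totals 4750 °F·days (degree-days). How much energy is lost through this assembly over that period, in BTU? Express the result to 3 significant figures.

8.84/0.158 = 55.95
0.418/0.77 = 0.5429
R_total = 55.95 + 0.5429 = 56.49 ft²·°F·h/BTU
E = A × HDD × 24 / R = 925 × 4750 × 24 / 56.49 = 1867000 BTU

1870000 BTU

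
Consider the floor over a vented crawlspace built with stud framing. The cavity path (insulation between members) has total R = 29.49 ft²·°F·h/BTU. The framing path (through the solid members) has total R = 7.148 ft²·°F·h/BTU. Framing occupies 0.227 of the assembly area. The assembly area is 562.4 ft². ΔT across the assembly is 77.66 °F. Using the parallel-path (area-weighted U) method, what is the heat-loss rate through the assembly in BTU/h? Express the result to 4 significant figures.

U_eff = 0.773/29.49 + 0.227/7.148 = 0.026212 + 0.031757 = 0.057969
R_eff = 1/U_eff = 17.25 ft²·°F·h/BTU
Q = 562.4 × 77.66 / 17.25 = 2531.9 BTU/h

2532 BTU/h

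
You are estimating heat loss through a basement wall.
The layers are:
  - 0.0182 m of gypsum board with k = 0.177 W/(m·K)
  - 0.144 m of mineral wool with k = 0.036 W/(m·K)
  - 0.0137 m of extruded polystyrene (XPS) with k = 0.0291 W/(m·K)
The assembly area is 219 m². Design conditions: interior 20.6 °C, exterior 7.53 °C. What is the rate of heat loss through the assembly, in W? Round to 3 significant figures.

626 W

0.0182/0.177 = 0.1028
0.144/0.036 = 4
0.0137/0.0291 = 0.4708
R_total = 0.1028 + 4 + 0.4708 = 4.574 m²·K/W
Q = A·ΔT/R = 219 × (20.6 − 7.53) / 4.574 = 625.8 W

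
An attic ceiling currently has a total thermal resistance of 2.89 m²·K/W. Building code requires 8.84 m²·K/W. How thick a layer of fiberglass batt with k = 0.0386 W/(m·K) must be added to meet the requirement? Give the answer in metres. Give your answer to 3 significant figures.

0.230 m

ΔR = 8.84 − 2.89 = 5.95 m²·K/W
L = ΔR × k = 5.95 × 0.0386 = 0.2297 m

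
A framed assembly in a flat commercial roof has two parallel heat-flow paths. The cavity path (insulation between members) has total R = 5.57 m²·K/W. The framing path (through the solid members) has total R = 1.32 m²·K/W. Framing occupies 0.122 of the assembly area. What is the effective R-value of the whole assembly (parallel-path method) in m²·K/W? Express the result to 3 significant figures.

4.00 m²·K/W

U_eff = 0.878/5.57 + 0.122/1.32 = 0.1576 + 0.09242 = 0.2501
R_eff = 1/U_eff = 3.999 m²·K/W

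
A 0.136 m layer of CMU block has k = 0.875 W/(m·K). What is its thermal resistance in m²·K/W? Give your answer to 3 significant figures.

R = L/k = 0.136/0.875 = 0.1554 m²·K/W

0.155 m²·K/W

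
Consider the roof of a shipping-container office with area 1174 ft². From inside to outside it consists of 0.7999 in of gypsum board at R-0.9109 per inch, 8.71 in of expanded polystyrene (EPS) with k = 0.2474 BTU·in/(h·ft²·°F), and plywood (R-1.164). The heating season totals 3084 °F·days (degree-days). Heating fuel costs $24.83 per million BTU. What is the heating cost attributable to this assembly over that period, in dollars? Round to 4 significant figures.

58.16 dollars

0.7999 × 0.9109 = 0.72863
8.71/0.2474 = 35.206
R_total = 0.72863 + 35.206 + 1.164 = 37.099 ft²·°F·h/BTU
E = A × HDD × 24 / R = 1174 × 3084 × 24 / 37.099 = 2342300 BTU
Cost = 2342300/10⁶ × 24.83 = $58.158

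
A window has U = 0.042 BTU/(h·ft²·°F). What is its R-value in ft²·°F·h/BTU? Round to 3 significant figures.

23.8 ft²·°F·h/BTU

R = 1/U = 1/0.042 = 23.81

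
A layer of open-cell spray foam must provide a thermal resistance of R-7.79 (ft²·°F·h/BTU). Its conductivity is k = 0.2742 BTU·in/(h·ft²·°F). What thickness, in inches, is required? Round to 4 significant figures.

L = R × k = 7.79 × 0.2742 = 2.136 in

2.136 in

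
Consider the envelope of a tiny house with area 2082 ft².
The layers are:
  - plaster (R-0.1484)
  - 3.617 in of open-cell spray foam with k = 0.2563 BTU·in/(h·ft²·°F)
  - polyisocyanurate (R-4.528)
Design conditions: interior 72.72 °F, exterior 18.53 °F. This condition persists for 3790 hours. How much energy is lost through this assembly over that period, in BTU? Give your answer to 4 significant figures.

3.617/0.2563 = 14.112
R_total = 0.1484 + 14.112 + 4.528 = 18.789 ft²·°F·h/BTU
Q = 2082 × (72.72 − 18.53) / 18.789 = 6004.8 BTU/h
E = 6004.8 × 3790 = 22758000 BTU

22760000 BTU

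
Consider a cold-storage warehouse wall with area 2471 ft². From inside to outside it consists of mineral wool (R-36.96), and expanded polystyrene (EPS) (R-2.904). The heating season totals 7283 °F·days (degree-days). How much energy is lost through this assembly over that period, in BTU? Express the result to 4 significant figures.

10830000 BTU

R_total = 36.96 + 2.904 = 39.864 ft²·°F·h/BTU
E = A × HDD × 24 / R = 2471 × 7283 × 24 / 39.864 = 10835000 BTU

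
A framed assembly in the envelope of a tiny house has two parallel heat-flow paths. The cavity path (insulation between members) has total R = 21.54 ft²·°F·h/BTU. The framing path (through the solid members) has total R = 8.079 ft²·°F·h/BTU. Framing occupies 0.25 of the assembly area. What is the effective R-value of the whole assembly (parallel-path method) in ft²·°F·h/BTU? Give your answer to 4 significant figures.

U_eff = 0.75/21.54 + 0.25/8.079 = 0.034819 + 0.030944 = 0.065763
R_eff = 1/U_eff = 15.206 ft²·°F·h/BTU

15.21 ft²·°F·h/BTU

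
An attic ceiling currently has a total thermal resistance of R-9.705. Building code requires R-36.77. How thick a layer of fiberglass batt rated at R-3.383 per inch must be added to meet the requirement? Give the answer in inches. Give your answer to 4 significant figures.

ΔR = 36.77 − 9.705 = 27.065 ft²·°F·h/BTU
L = ΔR / (R/in) = 27.065/3.383 = 8.0003 in

8.000 in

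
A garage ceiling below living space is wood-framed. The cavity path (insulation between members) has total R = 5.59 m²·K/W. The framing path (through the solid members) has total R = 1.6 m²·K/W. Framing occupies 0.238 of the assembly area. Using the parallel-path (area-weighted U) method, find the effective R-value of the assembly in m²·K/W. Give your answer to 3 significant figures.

3.51 m²·K/W

U_eff = 0.762/5.59 + 0.238/1.6 = 0.1363 + 0.1487 = 0.2851
R_eff = 1/U_eff = 3.508 m²·K/W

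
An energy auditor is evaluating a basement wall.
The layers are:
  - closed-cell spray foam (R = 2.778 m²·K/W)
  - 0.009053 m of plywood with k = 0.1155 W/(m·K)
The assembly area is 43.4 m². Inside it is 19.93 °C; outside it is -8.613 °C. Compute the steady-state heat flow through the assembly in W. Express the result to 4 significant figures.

0.009053/0.1155 = 0.078381
R_total = 2.778 + 0.078381 = 2.8564 m²·K/W
Q = A·ΔT/R = 43.4 × (19.93 − (-8.613)) / 2.8564 = 433.68 W

433.7 W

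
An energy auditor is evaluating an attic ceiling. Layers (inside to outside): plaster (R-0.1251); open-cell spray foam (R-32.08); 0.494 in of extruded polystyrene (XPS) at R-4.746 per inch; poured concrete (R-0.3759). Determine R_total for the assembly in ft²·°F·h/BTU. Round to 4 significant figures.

34.93 ft²·°F·h/BTU

0.494 × 4.746 = 2.3445
R_total = 0.1251 + 32.08 + 2.3445 + 0.3759 = 34.926 ft²·°F·h/BTU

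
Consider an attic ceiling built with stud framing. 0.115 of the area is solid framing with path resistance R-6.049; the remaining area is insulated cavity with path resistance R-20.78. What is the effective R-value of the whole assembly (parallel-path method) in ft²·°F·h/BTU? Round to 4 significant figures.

16.23 ft²·°F·h/BTU

U_eff = 0.885/20.78 + 0.115/6.049 = 0.042589 + 0.019011 = 0.0616
R_eff = 1/U_eff = 16.234 ft²·°F·h/BTU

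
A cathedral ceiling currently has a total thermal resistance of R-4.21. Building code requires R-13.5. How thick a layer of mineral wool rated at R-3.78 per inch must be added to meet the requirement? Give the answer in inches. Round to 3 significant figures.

2.46 in

ΔR = 13.5 − 4.21 = 9.29 ft²·°F·h/BTU
L = ΔR / (R/in) = 9.29/3.78 = 2.458 in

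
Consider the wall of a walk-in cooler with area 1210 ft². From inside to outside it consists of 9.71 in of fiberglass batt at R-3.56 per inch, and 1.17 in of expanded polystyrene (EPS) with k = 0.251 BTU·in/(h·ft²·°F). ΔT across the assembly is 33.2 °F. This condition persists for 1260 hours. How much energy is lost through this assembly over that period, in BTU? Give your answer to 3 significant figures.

1290000 BTU

9.71 × 3.56 = 34.57
1.17/0.251 = 4.661
R_total = 34.57 + 4.661 = 39.23 ft²·°F·h/BTU
Q = 1210 × 33.2 / 39.23 = 1024 BTU/h
E = 1024 × 1260 = 1290000 BTU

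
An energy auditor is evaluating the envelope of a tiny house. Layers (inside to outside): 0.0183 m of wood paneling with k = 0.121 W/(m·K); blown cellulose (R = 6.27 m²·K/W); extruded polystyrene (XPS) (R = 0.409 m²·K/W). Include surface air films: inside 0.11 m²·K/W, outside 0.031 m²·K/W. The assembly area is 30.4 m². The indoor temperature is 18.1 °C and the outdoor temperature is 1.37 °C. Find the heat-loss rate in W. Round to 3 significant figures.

0.0183/0.121 = 0.1512
R_total = 0.11 + 0.1512 + 6.27 + 0.409 + 0.031 = 6.971 m²·K/W
Q = A·ΔT/R = 30.4 × (18.1 − 1.37) / 6.971 = 72.96 W

73.0 W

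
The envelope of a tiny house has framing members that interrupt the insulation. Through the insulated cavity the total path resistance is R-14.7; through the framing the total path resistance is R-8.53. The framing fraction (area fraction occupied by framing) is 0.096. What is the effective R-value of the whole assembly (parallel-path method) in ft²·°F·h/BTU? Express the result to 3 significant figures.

U_eff = 0.904/14.7 + 0.096/8.53 = 0.0615 + 0.01125 = 0.07275
R_eff = 1/U_eff = 13.75 ft²·°F·h/BTU

13.7 ft²·°F·h/BTU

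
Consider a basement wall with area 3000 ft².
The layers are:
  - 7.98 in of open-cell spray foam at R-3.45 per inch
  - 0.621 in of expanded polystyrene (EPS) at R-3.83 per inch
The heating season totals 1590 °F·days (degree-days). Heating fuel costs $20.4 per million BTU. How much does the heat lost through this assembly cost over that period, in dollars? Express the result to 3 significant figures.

78.1 dollars

7.98 × 3.45 = 27.53
0.621 × 3.83 = 2.378
R_total = 27.53 + 2.378 = 29.91 ft²·°F·h/BTU
E = A × HDD × 24 / R = 3000 × 1590 × 24 / 29.91 = 3828000 BTU
Cost = 3828000/10⁶ × 20.4 = $78.08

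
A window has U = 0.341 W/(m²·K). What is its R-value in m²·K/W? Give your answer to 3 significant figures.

R = 1/U = 1/0.341 = 2.933

2.93 m²·K/W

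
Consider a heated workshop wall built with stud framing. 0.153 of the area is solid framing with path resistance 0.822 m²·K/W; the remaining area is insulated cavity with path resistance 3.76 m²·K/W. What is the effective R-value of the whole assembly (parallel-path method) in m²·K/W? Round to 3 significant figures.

2.43 m²·K/W

U_eff = 0.847/3.76 + 0.153/0.822 = 0.2253 + 0.1861 = 0.4114
R_eff = 1/U_eff = 2.431 m²·K/W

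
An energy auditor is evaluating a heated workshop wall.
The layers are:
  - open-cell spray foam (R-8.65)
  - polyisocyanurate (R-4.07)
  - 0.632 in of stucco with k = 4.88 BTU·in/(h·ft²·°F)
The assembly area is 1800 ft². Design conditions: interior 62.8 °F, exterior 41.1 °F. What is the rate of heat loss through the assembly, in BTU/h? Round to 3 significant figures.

0.632/4.88 = 0.1295
R_total = 8.65 + 4.07 + 0.1295 = 12.85 ft²·°F·h/BTU
Q = A·ΔT/R = 1800 × (62.8 − 41.1) / 12.85 = 3040 BTU/h

3040 BTU/h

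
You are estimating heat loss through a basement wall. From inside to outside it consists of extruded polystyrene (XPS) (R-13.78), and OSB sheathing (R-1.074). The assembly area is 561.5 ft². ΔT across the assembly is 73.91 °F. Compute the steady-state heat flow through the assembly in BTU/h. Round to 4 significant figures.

2794 BTU/h

R_total = 13.78 + 1.074 = 14.854 ft²·°F·h/BTU
Q = A·ΔT/R = 561.5 × 73.91 / 14.854 = 2793.9 BTU/h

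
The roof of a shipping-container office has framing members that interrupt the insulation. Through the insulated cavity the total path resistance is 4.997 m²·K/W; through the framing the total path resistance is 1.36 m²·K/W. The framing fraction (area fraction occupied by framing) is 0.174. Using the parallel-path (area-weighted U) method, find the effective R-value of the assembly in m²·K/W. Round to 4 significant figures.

3.410 m²·K/W

U_eff = 0.826/4.997 + 0.174/1.36 = 0.1653 + 0.12794 = 0.29324
R_eff = 1/U_eff = 3.4102 m²·K/W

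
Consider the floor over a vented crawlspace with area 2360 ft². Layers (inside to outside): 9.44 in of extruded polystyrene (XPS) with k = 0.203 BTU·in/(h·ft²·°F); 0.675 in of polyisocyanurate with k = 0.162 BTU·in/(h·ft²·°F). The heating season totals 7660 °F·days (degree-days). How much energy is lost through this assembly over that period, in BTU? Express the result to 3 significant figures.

8560000 BTU

9.44/0.203 = 46.5
0.675/0.162 = 4.167
R_total = 46.5 + 4.167 = 50.67 ft²·°F·h/BTU
E = A × HDD × 24 / R = 2360 × 7660 × 24 / 50.67 = 8563000 BTU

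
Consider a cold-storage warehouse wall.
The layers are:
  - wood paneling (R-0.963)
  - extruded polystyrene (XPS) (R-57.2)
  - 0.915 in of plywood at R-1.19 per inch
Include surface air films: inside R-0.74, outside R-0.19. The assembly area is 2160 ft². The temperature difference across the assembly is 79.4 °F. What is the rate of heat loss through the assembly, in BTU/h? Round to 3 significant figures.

0.915 × 1.19 = 1.089
R_total = 0.74 + 0.963 + 57.2 + 1.089 + 0.19 = 60.18 ft²·°F·h/BTU
Q = A·ΔT/R = 2160 × 79.4 / 60.18 = 2850 BTU/h

2850 BTU/h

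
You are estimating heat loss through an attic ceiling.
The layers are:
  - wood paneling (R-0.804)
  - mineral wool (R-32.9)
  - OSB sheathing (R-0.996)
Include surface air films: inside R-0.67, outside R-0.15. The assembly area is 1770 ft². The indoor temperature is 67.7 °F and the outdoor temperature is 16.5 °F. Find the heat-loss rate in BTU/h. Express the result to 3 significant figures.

R_total = 0.67 + 0.804 + 32.9 + 0.996 + 0.15 = 35.52 ft²·°F·h/BTU
Q = A·ΔT/R = 1770 × (67.7 − 16.5) / 35.52 = 2551 BTU/h

2550 BTU/h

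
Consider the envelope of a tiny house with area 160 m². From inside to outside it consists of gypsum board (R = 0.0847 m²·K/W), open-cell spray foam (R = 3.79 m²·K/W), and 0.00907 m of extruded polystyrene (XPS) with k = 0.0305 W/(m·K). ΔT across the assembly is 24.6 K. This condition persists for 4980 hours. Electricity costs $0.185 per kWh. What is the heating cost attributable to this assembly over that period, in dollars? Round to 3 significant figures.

0.00907/0.0305 = 0.2974
R_total = 0.0847 + 3.79 + 0.2974 = 4.172 m²·K/W
Q = 160 × 24.6 / 4.172 = 943.4 W
E = 943.4 W × 4980 h / 1000 = 4698 kWh
Cost = 4698 × 0.185 = $869.2

869 dollars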